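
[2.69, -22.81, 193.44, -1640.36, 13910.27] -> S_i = 2.69*(-8.48)^i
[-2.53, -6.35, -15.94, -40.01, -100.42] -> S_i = -2.53*2.51^i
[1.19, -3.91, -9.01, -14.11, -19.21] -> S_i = 1.19 + -5.10*i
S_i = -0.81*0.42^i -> [-0.81, -0.34, -0.14, -0.06, -0.03]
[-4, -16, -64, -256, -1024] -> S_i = -4*4^i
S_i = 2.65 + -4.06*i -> [2.65, -1.41, -5.47, -9.53, -13.59]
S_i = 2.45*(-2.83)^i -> [2.45, -6.93, 19.62, -55.53, 157.15]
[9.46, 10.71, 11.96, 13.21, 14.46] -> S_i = 9.46 + 1.25*i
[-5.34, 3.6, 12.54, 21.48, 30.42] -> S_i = -5.34 + 8.94*i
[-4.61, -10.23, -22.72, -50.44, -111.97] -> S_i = -4.61*2.22^i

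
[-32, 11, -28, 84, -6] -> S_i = Random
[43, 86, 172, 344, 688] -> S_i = 43*2^i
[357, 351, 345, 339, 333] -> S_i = 357 + -6*i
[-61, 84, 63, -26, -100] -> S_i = Random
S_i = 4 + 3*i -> [4, 7, 10, 13, 16]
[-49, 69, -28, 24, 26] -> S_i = Random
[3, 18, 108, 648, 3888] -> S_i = 3*6^i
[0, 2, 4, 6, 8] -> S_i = 0 + 2*i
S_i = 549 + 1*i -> [549, 550, 551, 552, 553]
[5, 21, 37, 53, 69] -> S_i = 5 + 16*i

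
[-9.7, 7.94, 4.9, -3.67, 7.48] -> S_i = Random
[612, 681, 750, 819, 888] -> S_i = 612 + 69*i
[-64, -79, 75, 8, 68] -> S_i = Random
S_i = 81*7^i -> [81, 567, 3969, 27783, 194481]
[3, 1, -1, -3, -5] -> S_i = 3 + -2*i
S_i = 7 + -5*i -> [7, 2, -3, -8, -13]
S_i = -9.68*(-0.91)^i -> [-9.68, 8.81, -8.02, 7.29, -6.64]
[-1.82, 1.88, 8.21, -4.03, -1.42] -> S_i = Random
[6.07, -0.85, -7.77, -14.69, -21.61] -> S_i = 6.07 + -6.92*i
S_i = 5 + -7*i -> [5, -2, -9, -16, -23]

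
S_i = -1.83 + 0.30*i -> [-1.83, -1.53, -1.23, -0.93, -0.63]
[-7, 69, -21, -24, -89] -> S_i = Random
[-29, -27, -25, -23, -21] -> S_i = -29 + 2*i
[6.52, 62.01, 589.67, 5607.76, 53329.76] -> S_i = 6.52*9.51^i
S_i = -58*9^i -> [-58, -522, -4698, -42282, -380538]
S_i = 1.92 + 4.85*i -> [1.92, 6.77, 11.62, 16.47, 21.32]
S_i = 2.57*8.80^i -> [2.57, 22.62, 199.02, 1751.38, 15412.17]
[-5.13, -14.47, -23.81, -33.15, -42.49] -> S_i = -5.13 + -9.34*i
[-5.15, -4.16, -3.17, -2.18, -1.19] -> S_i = -5.15 + 0.99*i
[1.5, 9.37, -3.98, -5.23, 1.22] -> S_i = Random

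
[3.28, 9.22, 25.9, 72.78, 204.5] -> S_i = 3.28*2.81^i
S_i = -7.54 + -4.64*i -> [-7.54, -12.18, -16.82, -21.46, -26.1]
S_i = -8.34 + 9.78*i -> [-8.34, 1.44, 11.22, 21.0, 30.78]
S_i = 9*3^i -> [9, 27, 81, 243, 729]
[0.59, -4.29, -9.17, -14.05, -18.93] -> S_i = 0.59 + -4.88*i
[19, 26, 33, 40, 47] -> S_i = 19 + 7*i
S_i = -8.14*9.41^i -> [-8.14, -76.6, -720.78, -6782.55, -63823.84]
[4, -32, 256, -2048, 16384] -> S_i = 4*-8^i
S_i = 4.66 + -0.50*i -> [4.66, 4.16, 3.66, 3.16, 2.66]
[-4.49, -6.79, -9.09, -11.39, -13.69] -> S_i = -4.49 + -2.30*i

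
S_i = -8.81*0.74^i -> [-8.81, -6.52, -4.82, -3.57, -2.64]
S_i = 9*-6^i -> [9, -54, 324, -1944, 11664]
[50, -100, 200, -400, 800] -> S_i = 50*-2^i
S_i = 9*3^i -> [9, 27, 81, 243, 729]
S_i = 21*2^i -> [21, 42, 84, 168, 336]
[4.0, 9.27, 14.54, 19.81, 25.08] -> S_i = 4.00 + 5.27*i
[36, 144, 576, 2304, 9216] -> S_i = 36*4^i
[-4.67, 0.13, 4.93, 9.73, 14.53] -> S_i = -4.67 + 4.80*i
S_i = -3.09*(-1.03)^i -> [-3.09, 3.18, -3.28, 3.38, -3.48]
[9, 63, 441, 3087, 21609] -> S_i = 9*7^i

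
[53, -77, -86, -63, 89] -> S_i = Random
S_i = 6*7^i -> [6, 42, 294, 2058, 14406]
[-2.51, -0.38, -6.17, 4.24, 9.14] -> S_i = Random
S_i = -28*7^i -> [-28, -196, -1372, -9604, -67228]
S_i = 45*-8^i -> [45, -360, 2880, -23040, 184320]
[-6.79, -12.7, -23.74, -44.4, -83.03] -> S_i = -6.79*1.87^i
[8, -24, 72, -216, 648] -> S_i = 8*-3^i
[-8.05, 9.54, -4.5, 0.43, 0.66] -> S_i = Random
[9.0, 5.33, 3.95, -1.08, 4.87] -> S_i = Random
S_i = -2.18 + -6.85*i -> [-2.18, -9.03, -15.88, -22.73, -29.58]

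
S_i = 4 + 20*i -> [4, 24, 44, 64, 84]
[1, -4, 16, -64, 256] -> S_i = 1*-4^i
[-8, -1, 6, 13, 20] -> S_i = -8 + 7*i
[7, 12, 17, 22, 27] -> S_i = 7 + 5*i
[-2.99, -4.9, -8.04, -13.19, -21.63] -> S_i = -2.99*1.64^i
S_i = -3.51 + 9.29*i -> [-3.51, 5.78, 15.07, 24.36, 33.65]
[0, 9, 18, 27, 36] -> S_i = 0 + 9*i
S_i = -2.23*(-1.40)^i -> [-2.23, 3.12, -4.37, 6.12, -8.57]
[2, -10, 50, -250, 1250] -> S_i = 2*-5^i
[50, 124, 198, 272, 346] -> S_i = 50 + 74*i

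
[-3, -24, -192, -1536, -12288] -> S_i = -3*8^i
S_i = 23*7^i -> [23, 161, 1127, 7889, 55223]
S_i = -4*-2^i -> [-4, 8, -16, 32, -64]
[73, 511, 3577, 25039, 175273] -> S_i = 73*7^i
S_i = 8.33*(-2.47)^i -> [8.33, -20.58, 50.82, -125.53, 310.05]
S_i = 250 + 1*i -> [250, 251, 252, 253, 254]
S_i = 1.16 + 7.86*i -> [1.16, 9.02, 16.88, 24.74, 32.6]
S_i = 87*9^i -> [87, 783, 7047, 63423, 570807]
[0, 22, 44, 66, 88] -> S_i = 0 + 22*i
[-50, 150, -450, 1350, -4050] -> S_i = -50*-3^i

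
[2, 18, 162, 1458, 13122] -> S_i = 2*9^i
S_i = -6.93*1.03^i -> [-6.93, -7.14, -7.35, -7.57, -7.8]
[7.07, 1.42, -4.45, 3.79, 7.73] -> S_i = Random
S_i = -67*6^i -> [-67, -402, -2412, -14472, -86832]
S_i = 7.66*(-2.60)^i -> [7.66, -19.92, 51.78, -134.63, 350.04]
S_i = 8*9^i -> [8, 72, 648, 5832, 52488]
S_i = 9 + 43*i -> [9, 52, 95, 138, 181]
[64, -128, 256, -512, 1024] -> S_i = 64*-2^i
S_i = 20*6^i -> [20, 120, 720, 4320, 25920]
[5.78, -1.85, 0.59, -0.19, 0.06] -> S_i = 5.78*(-0.32)^i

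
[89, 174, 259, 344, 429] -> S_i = 89 + 85*i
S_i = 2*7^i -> [2, 14, 98, 686, 4802]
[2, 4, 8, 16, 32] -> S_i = 2*2^i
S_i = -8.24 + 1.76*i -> [-8.24, -6.48, -4.72, -2.96, -1.2]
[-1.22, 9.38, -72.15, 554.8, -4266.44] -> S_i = -1.22*(-7.69)^i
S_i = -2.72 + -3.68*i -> [-2.72, -6.4, -10.08, -13.76, -17.44]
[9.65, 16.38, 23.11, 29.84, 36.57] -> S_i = 9.65 + 6.73*i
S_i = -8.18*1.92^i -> [-8.18, -15.71, -30.15, -57.9, -111.16]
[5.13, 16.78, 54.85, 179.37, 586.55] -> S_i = 5.13*3.27^i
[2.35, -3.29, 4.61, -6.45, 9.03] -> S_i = 2.35*(-1.40)^i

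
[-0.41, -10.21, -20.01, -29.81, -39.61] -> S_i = -0.41 + -9.80*i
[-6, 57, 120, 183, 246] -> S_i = -6 + 63*i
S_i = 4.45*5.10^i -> [4.45, 22.7, 115.74, 590.3, 3010.51]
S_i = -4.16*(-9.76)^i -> [-4.16, 40.6, -396.27, 3867.61, -37747.88]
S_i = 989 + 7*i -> [989, 996, 1003, 1010, 1017]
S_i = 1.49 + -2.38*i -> [1.49, -0.89, -3.27, -5.65, -8.03]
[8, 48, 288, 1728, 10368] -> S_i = 8*6^i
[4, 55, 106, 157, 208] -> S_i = 4 + 51*i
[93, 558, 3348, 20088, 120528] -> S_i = 93*6^i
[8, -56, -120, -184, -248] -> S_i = 8 + -64*i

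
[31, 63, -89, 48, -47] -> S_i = Random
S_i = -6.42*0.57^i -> [-6.42, -3.66, -2.09, -1.19, -0.68]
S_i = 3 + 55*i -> [3, 58, 113, 168, 223]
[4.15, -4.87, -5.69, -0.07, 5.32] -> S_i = Random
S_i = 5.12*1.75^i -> [5.12, 8.96, 15.68, 27.44, 48.02]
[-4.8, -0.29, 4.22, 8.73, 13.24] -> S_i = -4.80 + 4.51*i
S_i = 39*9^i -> [39, 351, 3159, 28431, 255879]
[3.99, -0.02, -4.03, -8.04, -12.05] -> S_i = 3.99 + -4.01*i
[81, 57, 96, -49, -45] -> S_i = Random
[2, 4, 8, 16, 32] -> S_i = 2*2^i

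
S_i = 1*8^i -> [1, 8, 64, 512, 4096]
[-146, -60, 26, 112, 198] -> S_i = -146 + 86*i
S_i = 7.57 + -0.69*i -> [7.57, 6.88, 6.19, 5.5, 4.81]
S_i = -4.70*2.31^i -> [-4.7, -10.86, -25.08, -57.93, -133.83]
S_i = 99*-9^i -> [99, -891, 8019, -72171, 649539]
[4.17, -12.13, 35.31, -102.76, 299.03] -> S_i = 4.17*(-2.91)^i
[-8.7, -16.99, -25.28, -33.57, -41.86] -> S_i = -8.70 + -8.29*i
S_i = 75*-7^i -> [75, -525, 3675, -25725, 180075]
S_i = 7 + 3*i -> [7, 10, 13, 16, 19]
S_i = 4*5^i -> [4, 20, 100, 500, 2500]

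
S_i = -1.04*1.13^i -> [-1.04, -1.18, -1.33, -1.5, -1.7]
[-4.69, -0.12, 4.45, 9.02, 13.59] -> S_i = -4.69 + 4.57*i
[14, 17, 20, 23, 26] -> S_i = 14 + 3*i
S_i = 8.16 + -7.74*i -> [8.16, 0.42, -7.32, -15.06, -22.8]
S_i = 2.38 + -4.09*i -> [2.38, -1.71, -5.8, -9.89, -13.98]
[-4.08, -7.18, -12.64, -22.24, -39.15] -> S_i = -4.08*1.76^i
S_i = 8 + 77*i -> [8, 85, 162, 239, 316]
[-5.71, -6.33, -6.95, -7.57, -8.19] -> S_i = -5.71 + -0.62*i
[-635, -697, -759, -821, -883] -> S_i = -635 + -62*i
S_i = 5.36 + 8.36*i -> [5.36, 13.72, 22.08, 30.44, 38.8]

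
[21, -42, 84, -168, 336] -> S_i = 21*-2^i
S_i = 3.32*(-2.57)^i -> [3.32, -8.53, 21.93, -56.36, 144.83]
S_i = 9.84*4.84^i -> [9.84, 47.63, 230.51, 1115.66, 5399.79]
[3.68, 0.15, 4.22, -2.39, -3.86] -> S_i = Random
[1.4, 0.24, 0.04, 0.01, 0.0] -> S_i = 1.40*0.17^i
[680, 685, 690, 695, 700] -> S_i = 680 + 5*i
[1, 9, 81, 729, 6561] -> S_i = 1*9^i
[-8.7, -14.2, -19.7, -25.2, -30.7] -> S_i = -8.70 + -5.50*i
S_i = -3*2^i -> [-3, -6, -12, -24, -48]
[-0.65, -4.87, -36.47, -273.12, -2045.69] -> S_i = -0.65*7.49^i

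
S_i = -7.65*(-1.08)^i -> [-7.65, 8.26, -8.92, 9.64, -10.41]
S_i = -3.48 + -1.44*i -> [-3.48, -4.92, -6.36, -7.8, -9.24]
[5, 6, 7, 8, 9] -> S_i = 5 + 1*i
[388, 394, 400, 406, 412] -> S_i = 388 + 6*i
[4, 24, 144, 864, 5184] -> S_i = 4*6^i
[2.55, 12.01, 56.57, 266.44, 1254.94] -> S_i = 2.55*4.71^i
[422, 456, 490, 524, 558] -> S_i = 422 + 34*i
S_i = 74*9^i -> [74, 666, 5994, 53946, 485514]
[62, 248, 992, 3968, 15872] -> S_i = 62*4^i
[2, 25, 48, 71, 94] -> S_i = 2 + 23*i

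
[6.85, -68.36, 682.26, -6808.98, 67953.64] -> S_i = 6.85*(-9.98)^i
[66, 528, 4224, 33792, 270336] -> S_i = 66*8^i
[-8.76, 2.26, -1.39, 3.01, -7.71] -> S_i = Random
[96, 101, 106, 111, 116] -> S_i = 96 + 5*i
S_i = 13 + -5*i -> [13, 8, 3, -2, -7]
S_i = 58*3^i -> [58, 174, 522, 1566, 4698]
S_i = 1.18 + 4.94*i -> [1.18, 6.12, 11.06, 16.0, 20.94]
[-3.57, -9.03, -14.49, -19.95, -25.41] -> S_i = -3.57 + -5.46*i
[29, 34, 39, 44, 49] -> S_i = 29 + 5*i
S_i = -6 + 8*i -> [-6, 2, 10, 18, 26]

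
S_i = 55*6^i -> [55, 330, 1980, 11880, 71280]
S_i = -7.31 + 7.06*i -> [-7.31, -0.25, 6.81, 13.87, 20.93]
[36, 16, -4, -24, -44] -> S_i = 36 + -20*i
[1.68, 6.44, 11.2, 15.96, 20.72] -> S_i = 1.68 + 4.76*i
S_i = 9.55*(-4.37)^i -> [9.55, -41.73, 182.38, -796.98, 3482.8]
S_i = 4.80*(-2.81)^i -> [4.8, -13.49, 37.9, -106.5, 299.27]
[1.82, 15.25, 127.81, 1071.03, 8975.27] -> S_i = 1.82*8.38^i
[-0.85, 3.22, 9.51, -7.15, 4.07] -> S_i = Random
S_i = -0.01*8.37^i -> [-0.01, -0.08, -0.7, -5.86, -49.08]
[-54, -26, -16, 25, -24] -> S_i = Random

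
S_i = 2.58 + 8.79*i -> [2.58, 11.37, 20.16, 28.95, 37.74]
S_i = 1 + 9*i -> [1, 10, 19, 28, 37]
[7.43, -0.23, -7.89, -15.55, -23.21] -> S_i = 7.43 + -7.66*i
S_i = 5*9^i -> [5, 45, 405, 3645, 32805]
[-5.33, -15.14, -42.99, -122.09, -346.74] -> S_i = -5.33*2.84^i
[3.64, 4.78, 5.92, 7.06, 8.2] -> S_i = 3.64 + 1.14*i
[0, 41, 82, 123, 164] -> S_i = 0 + 41*i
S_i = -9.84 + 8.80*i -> [-9.84, -1.04, 7.76, 16.56, 25.36]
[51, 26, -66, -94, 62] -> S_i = Random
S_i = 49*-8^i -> [49, -392, 3136, -25088, 200704]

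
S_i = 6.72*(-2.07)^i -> [6.72, -13.91, 28.79, -59.6, 123.38]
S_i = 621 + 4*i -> [621, 625, 629, 633, 637]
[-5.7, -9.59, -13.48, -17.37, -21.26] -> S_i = -5.70 + -3.89*i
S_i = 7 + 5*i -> [7, 12, 17, 22, 27]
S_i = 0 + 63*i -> [0, 63, 126, 189, 252]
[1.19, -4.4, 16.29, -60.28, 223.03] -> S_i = 1.19*(-3.70)^i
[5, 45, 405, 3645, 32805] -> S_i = 5*9^i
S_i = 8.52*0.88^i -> [8.52, 7.5, 6.6, 5.81, 5.11]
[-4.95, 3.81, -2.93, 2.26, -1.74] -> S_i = -4.95*(-0.77)^i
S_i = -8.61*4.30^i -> [-8.61, -37.02, -159.2, -684.56, -2943.59]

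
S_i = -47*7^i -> [-47, -329, -2303, -16121, -112847]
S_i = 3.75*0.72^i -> [3.75, 2.7, 1.94, 1.4, 1.01]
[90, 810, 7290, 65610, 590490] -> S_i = 90*9^i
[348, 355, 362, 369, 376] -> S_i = 348 + 7*i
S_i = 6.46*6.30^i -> [6.46, 40.7, 256.4, 1615.3, 10176.41]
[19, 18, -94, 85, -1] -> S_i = Random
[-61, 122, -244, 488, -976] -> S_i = -61*-2^i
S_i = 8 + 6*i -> [8, 14, 20, 26, 32]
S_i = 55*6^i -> [55, 330, 1980, 11880, 71280]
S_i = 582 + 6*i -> [582, 588, 594, 600, 606]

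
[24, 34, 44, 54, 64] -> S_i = 24 + 10*i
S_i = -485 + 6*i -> [-485, -479, -473, -467, -461]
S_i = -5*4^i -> [-5, -20, -80, -320, -1280]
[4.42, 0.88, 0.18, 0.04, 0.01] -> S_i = 4.42*0.20^i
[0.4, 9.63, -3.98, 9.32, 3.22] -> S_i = Random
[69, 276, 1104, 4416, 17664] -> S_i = 69*4^i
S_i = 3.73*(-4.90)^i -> [3.73, -18.28, 89.56, -438.83, 2150.27]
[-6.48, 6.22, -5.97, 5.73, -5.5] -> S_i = -6.48*(-0.96)^i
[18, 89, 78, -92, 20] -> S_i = Random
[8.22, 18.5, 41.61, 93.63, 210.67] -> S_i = 8.22*2.25^i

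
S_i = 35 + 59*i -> [35, 94, 153, 212, 271]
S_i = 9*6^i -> [9, 54, 324, 1944, 11664]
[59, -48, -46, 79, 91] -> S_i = Random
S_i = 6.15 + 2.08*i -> [6.15, 8.23, 10.31, 12.39, 14.47]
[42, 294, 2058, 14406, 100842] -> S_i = 42*7^i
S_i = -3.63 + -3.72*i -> [-3.63, -7.35, -11.07, -14.79, -18.51]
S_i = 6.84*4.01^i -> [6.84, 27.43, 109.99, 441.05, 1768.62]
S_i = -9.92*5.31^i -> [-9.92, -52.68, -279.71, -1485.24, -7886.6]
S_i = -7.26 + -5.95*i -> [-7.26, -13.21, -19.16, -25.11, -31.06]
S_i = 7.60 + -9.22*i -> [7.6, -1.62, -10.84, -20.06, -29.28]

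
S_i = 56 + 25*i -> [56, 81, 106, 131, 156]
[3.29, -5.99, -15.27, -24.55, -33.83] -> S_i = 3.29 + -9.28*i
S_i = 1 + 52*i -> [1, 53, 105, 157, 209]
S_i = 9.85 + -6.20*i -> [9.85, 3.65, -2.55, -8.75, -14.95]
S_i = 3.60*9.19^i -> [3.6, 33.08, 304.04, 2794.15, 25678.2]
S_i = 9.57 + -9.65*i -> [9.57, -0.08, -9.73, -19.38, -29.03]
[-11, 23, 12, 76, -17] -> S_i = Random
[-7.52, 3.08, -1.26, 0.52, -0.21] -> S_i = -7.52*(-0.41)^i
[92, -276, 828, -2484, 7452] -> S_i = 92*-3^i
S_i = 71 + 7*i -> [71, 78, 85, 92, 99]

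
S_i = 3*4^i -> [3, 12, 48, 192, 768]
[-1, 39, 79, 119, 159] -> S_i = -1 + 40*i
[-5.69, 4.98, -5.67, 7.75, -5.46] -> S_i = Random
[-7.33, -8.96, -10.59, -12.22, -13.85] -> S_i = -7.33 + -1.63*i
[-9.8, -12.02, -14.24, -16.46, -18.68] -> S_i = -9.80 + -2.22*i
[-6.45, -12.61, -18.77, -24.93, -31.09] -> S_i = -6.45 + -6.16*i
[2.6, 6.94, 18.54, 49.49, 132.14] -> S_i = 2.60*2.67^i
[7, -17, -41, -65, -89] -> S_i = 7 + -24*i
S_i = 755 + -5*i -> [755, 750, 745, 740, 735]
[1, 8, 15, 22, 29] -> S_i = 1 + 7*i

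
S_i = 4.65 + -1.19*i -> [4.65, 3.46, 2.27, 1.08, -0.11]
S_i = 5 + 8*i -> [5, 13, 21, 29, 37]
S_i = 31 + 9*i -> [31, 40, 49, 58, 67]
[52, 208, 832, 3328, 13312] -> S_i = 52*4^i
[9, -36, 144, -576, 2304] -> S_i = 9*-4^i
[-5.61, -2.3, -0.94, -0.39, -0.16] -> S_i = -5.61*0.41^i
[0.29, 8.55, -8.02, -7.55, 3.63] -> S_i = Random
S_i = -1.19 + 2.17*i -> [-1.19, 0.98, 3.15, 5.32, 7.49]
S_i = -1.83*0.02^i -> [-1.83, -0.04, -0.0, -0.0, -0.0]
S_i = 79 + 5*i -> [79, 84, 89, 94, 99]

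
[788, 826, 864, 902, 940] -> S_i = 788 + 38*i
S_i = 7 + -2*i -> [7, 5, 3, 1, -1]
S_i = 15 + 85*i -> [15, 100, 185, 270, 355]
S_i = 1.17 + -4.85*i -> [1.17, -3.68, -8.53, -13.38, -18.23]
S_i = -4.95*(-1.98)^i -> [-4.95, 9.8, -19.41, 38.42, -76.08]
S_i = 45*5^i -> [45, 225, 1125, 5625, 28125]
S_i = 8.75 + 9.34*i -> [8.75, 18.09, 27.43, 36.77, 46.11]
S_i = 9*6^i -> [9, 54, 324, 1944, 11664]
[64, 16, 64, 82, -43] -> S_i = Random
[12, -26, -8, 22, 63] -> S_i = Random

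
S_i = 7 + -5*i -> [7, 2, -3, -8, -13]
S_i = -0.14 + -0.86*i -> [-0.14, -1.0, -1.86, -2.72, -3.58]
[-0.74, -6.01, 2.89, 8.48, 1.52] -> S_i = Random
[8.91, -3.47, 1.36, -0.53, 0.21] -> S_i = 8.91*(-0.39)^i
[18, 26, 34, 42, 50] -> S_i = 18 + 8*i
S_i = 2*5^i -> [2, 10, 50, 250, 1250]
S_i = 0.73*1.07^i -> [0.73, 0.78, 0.84, 0.89, 0.96]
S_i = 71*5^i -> [71, 355, 1775, 8875, 44375]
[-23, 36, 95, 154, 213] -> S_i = -23 + 59*i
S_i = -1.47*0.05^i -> [-1.47, -0.07, -0.0, -0.0, -0.0]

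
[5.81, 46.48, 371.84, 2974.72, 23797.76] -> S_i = 5.81*8.00^i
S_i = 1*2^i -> [1, 2, 4, 8, 16]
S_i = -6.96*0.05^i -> [-6.96, -0.35, -0.02, -0.0, -0.0]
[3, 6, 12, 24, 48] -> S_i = 3*2^i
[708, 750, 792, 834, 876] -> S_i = 708 + 42*i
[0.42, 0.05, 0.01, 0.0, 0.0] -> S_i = 0.42*0.11^i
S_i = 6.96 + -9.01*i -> [6.96, -2.05, -11.06, -20.07, -29.08]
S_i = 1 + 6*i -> [1, 7, 13, 19, 25]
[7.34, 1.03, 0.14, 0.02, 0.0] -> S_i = 7.34*0.14^i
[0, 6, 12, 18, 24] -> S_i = 0 + 6*i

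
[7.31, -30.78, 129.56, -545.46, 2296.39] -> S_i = 7.31*(-4.21)^i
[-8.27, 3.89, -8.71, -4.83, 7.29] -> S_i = Random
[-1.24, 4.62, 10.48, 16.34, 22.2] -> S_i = -1.24 + 5.86*i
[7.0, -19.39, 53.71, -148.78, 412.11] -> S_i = 7.00*(-2.77)^i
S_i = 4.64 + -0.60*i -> [4.64, 4.04, 3.44, 2.84, 2.24]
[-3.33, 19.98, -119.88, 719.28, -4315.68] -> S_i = -3.33*(-6.00)^i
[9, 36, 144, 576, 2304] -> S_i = 9*4^i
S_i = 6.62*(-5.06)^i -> [6.62, -33.5, 169.5, -857.65, 4339.7]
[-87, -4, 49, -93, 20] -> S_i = Random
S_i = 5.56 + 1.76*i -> [5.56, 7.32, 9.08, 10.84, 12.6]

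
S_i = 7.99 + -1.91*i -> [7.99, 6.08, 4.17, 2.26, 0.35]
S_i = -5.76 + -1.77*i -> [-5.76, -7.53, -9.3, -11.07, -12.84]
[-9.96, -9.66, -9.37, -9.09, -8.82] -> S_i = -9.96*0.97^i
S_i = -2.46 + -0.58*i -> [-2.46, -3.04, -3.62, -4.2, -4.78]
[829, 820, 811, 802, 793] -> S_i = 829 + -9*i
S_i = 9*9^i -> [9, 81, 729, 6561, 59049]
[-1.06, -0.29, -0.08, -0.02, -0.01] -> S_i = -1.06*0.27^i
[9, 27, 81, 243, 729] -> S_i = 9*3^i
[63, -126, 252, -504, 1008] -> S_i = 63*-2^i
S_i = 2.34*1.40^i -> [2.34, 3.28, 4.59, 6.42, 8.99]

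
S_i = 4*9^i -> [4, 36, 324, 2916, 26244]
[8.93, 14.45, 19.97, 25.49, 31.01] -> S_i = 8.93 + 5.52*i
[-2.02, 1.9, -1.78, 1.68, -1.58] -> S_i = -2.02*(-0.94)^i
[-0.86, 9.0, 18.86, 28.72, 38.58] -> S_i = -0.86 + 9.86*i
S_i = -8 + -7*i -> [-8, -15, -22, -29, -36]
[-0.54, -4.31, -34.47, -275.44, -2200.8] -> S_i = -0.54*7.99^i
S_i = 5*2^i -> [5, 10, 20, 40, 80]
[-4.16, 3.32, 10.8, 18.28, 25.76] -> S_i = -4.16 + 7.48*i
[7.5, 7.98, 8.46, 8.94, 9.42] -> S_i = 7.50 + 0.48*i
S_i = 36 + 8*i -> [36, 44, 52, 60, 68]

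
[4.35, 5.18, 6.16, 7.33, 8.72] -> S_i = 4.35*1.19^i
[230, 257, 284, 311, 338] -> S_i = 230 + 27*i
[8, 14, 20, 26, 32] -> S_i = 8 + 6*i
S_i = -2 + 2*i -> [-2, 0, 2, 4, 6]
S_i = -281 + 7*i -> [-281, -274, -267, -260, -253]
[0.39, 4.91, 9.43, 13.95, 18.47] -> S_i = 0.39 + 4.52*i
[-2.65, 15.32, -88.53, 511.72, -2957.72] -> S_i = -2.65*(-5.78)^i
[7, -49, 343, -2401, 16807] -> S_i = 7*-7^i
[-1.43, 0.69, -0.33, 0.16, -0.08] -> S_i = -1.43*(-0.48)^i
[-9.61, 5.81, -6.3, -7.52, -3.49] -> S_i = Random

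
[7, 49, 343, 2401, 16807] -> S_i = 7*7^i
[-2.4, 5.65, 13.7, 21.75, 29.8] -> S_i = -2.40 + 8.05*i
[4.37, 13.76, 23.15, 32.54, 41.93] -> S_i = 4.37 + 9.39*i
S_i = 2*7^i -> [2, 14, 98, 686, 4802]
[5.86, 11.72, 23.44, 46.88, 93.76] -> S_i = 5.86*2.00^i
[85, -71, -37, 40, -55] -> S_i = Random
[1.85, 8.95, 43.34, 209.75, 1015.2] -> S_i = 1.85*4.84^i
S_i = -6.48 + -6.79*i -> [-6.48, -13.27, -20.06, -26.85, -33.64]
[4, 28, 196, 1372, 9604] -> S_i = 4*7^i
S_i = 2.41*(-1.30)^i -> [2.41, -3.13, 4.07, -5.29, 6.88]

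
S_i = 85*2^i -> [85, 170, 340, 680, 1360]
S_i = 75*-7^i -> [75, -525, 3675, -25725, 180075]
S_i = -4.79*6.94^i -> [-4.79, -33.24, -230.7, -1601.08, -11111.52]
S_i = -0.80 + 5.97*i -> [-0.8, 5.17, 11.14, 17.11, 23.08]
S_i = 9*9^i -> [9, 81, 729, 6561, 59049]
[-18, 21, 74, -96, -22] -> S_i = Random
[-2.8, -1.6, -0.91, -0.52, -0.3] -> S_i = -2.80*0.57^i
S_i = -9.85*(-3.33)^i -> [-9.85, 32.8, -109.23, 363.72, -1211.19]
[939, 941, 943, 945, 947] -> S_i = 939 + 2*i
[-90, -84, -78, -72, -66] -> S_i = -90 + 6*i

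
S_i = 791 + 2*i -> [791, 793, 795, 797, 799]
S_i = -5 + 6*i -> [-5, 1, 7, 13, 19]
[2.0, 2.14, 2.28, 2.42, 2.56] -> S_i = 2.00 + 0.14*i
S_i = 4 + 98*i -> [4, 102, 200, 298, 396]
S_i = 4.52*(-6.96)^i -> [4.52, -31.46, 218.96, -1523.93, 10606.58]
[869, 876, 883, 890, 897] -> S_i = 869 + 7*i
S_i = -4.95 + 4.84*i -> [-4.95, -0.11, 4.73, 9.57, 14.41]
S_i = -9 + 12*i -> [-9, 3, 15, 27, 39]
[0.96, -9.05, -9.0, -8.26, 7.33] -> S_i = Random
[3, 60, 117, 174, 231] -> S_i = 3 + 57*i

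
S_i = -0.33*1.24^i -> [-0.33, -0.41, -0.51, -0.63, -0.78]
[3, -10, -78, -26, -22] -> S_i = Random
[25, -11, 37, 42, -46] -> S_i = Random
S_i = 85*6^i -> [85, 510, 3060, 18360, 110160]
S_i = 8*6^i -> [8, 48, 288, 1728, 10368]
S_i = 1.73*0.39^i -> [1.73, 0.67, 0.26, 0.1, 0.04]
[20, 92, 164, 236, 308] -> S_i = 20 + 72*i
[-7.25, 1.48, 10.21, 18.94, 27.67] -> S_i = -7.25 + 8.73*i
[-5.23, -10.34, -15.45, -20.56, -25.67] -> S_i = -5.23 + -5.11*i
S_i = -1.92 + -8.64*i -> [-1.92, -10.56, -19.2, -27.84, -36.48]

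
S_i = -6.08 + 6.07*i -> [-6.08, -0.01, 6.06, 12.13, 18.2]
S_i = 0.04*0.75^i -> [0.04, 0.03, 0.02, 0.02, 0.01]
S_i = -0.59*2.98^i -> [-0.59, -1.76, -5.24, -15.61, -46.53]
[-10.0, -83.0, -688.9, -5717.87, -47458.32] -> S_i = -10.00*8.30^i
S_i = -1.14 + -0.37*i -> [-1.14, -1.51, -1.88, -2.25, -2.62]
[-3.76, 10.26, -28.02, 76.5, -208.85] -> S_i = -3.76*(-2.73)^i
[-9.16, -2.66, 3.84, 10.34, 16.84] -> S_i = -9.16 + 6.50*i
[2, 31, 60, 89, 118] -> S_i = 2 + 29*i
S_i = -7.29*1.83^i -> [-7.29, -13.34, -24.41, -44.68, -81.76]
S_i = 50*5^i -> [50, 250, 1250, 6250, 31250]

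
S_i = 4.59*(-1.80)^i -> [4.59, -8.26, 14.87, -26.77, 48.18]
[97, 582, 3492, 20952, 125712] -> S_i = 97*6^i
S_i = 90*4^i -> [90, 360, 1440, 5760, 23040]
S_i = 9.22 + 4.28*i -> [9.22, 13.5, 17.78, 22.06, 26.34]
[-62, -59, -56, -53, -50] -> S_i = -62 + 3*i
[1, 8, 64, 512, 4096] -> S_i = 1*8^i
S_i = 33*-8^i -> [33, -264, 2112, -16896, 135168]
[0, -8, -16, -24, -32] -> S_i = 0 + -8*i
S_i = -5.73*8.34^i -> [-5.73, -47.79, -398.55, -3323.94, -27721.63]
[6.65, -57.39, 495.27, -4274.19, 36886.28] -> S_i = 6.65*(-8.63)^i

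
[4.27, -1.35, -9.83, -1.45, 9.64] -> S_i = Random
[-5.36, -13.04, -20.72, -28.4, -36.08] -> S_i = -5.36 + -7.68*i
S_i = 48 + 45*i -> [48, 93, 138, 183, 228]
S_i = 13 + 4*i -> [13, 17, 21, 25, 29]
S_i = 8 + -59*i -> [8, -51, -110, -169, -228]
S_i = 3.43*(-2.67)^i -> [3.43, -9.16, 24.45, -65.29, 174.32]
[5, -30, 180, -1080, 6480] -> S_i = 5*-6^i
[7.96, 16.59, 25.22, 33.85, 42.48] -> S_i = 7.96 + 8.63*i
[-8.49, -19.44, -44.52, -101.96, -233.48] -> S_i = -8.49*2.29^i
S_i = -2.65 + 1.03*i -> [-2.65, -1.62, -0.59, 0.44, 1.47]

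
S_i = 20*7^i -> [20, 140, 980, 6860, 48020]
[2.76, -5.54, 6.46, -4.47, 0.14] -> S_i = Random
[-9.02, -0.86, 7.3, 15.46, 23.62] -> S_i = -9.02 + 8.16*i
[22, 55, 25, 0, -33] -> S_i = Random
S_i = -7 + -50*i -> [-7, -57, -107, -157, -207]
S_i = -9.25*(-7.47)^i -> [-9.25, 69.1, -516.16, 3855.7, -28802.1]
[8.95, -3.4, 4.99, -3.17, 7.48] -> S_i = Random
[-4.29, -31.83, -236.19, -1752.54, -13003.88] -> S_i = -4.29*7.42^i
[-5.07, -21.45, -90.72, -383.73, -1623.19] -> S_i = -5.07*4.23^i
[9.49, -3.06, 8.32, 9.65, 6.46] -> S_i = Random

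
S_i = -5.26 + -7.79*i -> [-5.26, -13.05, -20.84, -28.63, -36.42]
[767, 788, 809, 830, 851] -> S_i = 767 + 21*i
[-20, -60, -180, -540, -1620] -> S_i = -20*3^i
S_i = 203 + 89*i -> [203, 292, 381, 470, 559]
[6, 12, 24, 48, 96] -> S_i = 6*2^i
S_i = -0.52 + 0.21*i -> [-0.52, -0.31, -0.1, 0.11, 0.32]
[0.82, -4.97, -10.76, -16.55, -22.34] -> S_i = 0.82 + -5.79*i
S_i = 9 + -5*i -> [9, 4, -1, -6, -11]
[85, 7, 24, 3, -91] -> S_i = Random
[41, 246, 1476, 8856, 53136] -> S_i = 41*6^i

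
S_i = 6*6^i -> [6, 36, 216, 1296, 7776]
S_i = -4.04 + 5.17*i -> [-4.04, 1.13, 6.3, 11.47, 16.64]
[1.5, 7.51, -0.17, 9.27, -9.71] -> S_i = Random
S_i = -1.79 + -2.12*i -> [-1.79, -3.91, -6.03, -8.15, -10.27]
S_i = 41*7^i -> [41, 287, 2009, 14063, 98441]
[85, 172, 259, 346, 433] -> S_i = 85 + 87*i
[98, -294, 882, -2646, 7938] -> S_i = 98*-3^i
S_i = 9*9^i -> [9, 81, 729, 6561, 59049]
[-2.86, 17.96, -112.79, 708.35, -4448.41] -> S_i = -2.86*(-6.28)^i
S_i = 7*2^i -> [7, 14, 28, 56, 112]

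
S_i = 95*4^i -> [95, 380, 1520, 6080, 24320]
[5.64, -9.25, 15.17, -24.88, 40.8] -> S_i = 5.64*(-1.64)^i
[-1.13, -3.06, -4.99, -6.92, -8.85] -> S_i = -1.13 + -1.93*i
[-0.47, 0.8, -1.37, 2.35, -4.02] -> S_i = -0.47*(-1.71)^i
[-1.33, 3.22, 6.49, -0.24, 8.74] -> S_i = Random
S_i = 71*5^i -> [71, 355, 1775, 8875, 44375]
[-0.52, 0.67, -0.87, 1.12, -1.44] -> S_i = -0.52*(-1.29)^i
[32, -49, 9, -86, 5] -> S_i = Random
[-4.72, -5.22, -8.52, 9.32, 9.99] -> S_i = Random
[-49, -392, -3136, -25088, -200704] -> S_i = -49*8^i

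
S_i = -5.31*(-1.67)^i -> [-5.31, 8.87, -14.81, 24.73, -41.3]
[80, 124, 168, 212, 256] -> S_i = 80 + 44*i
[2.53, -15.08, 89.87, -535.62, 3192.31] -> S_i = 2.53*(-5.96)^i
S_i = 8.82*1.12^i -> [8.82, 9.88, 11.06, 12.39, 13.88]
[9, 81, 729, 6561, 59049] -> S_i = 9*9^i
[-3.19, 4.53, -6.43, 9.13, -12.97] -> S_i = -3.19*(-1.42)^i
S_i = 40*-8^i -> [40, -320, 2560, -20480, 163840]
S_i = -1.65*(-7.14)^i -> [-1.65, 11.78, -84.12, 600.59, -4288.22]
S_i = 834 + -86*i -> [834, 748, 662, 576, 490]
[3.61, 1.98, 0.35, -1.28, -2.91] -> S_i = 3.61 + -1.63*i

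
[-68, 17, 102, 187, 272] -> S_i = -68 + 85*i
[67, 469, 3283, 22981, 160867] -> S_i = 67*7^i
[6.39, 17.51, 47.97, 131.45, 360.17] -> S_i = 6.39*2.74^i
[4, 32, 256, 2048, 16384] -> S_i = 4*8^i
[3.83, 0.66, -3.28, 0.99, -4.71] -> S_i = Random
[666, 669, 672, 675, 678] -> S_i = 666 + 3*i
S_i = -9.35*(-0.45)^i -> [-9.35, 4.21, -1.89, 0.85, -0.38]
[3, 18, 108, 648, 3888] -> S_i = 3*6^i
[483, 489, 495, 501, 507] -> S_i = 483 + 6*i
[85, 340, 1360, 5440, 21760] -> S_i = 85*4^i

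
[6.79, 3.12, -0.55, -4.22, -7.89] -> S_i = 6.79 + -3.67*i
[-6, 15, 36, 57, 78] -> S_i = -6 + 21*i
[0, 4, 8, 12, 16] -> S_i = 0 + 4*i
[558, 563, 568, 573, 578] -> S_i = 558 + 5*i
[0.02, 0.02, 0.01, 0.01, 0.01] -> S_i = 0.02*0.75^i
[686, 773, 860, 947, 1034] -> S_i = 686 + 87*i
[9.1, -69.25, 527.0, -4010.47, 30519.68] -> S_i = 9.10*(-7.61)^i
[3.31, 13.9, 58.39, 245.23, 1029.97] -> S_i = 3.31*4.20^i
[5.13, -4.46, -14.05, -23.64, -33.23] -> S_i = 5.13 + -9.59*i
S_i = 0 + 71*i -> [0, 71, 142, 213, 284]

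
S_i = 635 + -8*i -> [635, 627, 619, 611, 603]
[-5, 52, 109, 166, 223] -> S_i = -5 + 57*i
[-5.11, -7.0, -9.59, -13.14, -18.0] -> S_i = -5.11*1.37^i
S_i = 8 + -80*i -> [8, -72, -152, -232, -312]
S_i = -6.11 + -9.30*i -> [-6.11, -15.41, -24.71, -34.01, -43.31]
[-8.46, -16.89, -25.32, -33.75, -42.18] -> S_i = -8.46 + -8.43*i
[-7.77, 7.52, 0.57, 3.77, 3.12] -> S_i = Random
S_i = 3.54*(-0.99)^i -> [3.54, -3.5, 3.47, -3.43, 3.4]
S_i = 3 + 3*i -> [3, 6, 9, 12, 15]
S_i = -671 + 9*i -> [-671, -662, -653, -644, -635]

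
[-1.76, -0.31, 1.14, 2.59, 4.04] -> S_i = -1.76 + 1.45*i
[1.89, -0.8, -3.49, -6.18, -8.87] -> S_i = 1.89 + -2.69*i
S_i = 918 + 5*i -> [918, 923, 928, 933, 938]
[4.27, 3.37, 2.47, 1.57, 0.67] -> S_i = 4.27 + -0.90*i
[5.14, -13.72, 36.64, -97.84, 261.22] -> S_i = 5.14*(-2.67)^i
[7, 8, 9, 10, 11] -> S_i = 7 + 1*i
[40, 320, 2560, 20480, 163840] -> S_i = 40*8^i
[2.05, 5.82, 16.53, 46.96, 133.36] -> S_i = 2.05*2.84^i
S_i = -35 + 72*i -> [-35, 37, 109, 181, 253]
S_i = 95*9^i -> [95, 855, 7695, 69255, 623295]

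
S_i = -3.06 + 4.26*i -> [-3.06, 1.2, 5.46, 9.72, 13.98]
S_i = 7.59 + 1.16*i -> [7.59, 8.75, 9.91, 11.07, 12.23]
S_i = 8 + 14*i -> [8, 22, 36, 50, 64]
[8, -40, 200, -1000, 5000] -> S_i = 8*-5^i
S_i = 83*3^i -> [83, 249, 747, 2241, 6723]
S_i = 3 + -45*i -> [3, -42, -87, -132, -177]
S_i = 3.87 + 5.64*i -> [3.87, 9.51, 15.15, 20.79, 26.43]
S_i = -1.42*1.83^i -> [-1.42, -2.6, -4.76, -8.7, -15.93]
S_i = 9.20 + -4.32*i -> [9.2, 4.88, 0.56, -3.76, -8.08]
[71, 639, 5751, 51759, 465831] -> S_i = 71*9^i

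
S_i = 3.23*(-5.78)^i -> [3.23, -18.67, 107.91, -623.71, 3605.07]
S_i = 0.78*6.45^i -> [0.78, 5.03, 32.45, 209.3, 1350.0]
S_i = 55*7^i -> [55, 385, 2695, 18865, 132055]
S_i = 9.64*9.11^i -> [9.64, 87.82, 800.04, 7288.4, 66397.32]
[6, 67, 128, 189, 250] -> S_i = 6 + 61*i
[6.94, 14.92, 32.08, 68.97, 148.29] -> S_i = 6.94*2.15^i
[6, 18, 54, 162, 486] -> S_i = 6*3^i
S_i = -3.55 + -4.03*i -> [-3.55, -7.58, -11.61, -15.64, -19.67]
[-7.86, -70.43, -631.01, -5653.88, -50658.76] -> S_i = -7.86*8.96^i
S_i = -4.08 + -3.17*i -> [-4.08, -7.25, -10.42, -13.59, -16.76]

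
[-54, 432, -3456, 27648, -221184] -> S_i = -54*-8^i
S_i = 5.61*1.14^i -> [5.61, 6.4, 7.29, 8.31, 9.48]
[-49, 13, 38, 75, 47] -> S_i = Random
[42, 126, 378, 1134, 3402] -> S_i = 42*3^i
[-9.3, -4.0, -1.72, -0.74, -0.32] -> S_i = -9.30*0.43^i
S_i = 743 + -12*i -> [743, 731, 719, 707, 695]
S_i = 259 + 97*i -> [259, 356, 453, 550, 647]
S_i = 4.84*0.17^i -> [4.84, 0.82, 0.14, 0.02, 0.0]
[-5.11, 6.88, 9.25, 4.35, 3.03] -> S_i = Random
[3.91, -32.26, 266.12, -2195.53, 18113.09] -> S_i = 3.91*(-8.25)^i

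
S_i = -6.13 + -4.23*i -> [-6.13, -10.36, -14.59, -18.82, -23.05]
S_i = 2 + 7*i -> [2, 9, 16, 23, 30]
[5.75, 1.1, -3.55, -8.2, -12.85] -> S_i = 5.75 + -4.65*i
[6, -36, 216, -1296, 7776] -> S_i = 6*-6^i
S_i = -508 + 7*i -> [-508, -501, -494, -487, -480]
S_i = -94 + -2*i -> [-94, -96, -98, -100, -102]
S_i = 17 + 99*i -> [17, 116, 215, 314, 413]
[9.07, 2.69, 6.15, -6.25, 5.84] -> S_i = Random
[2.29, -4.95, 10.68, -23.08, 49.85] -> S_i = 2.29*(-2.16)^i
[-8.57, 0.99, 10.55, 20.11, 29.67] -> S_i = -8.57 + 9.56*i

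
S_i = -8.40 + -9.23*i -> [-8.4, -17.63, -26.86, -36.09, -45.32]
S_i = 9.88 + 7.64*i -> [9.88, 17.52, 25.16, 32.8, 40.44]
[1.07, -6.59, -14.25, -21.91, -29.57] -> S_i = 1.07 + -7.66*i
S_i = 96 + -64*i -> [96, 32, -32, -96, -160]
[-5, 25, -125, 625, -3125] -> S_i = -5*-5^i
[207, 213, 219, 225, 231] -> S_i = 207 + 6*i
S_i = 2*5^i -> [2, 10, 50, 250, 1250]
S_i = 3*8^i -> [3, 24, 192, 1536, 12288]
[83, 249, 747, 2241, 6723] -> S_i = 83*3^i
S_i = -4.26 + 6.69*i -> [-4.26, 2.43, 9.12, 15.81, 22.5]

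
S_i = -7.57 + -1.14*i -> [-7.57, -8.71, -9.85, -10.99, -12.13]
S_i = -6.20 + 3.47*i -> [-6.2, -2.73, 0.74, 4.21, 7.68]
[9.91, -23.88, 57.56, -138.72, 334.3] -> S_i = 9.91*(-2.41)^i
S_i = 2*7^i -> [2, 14, 98, 686, 4802]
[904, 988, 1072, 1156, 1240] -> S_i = 904 + 84*i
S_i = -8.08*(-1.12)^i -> [-8.08, 9.05, -10.14, 11.35, -12.71]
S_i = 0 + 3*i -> [0, 3, 6, 9, 12]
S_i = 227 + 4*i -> [227, 231, 235, 239, 243]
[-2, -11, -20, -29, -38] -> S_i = -2 + -9*i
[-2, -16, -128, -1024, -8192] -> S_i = -2*8^i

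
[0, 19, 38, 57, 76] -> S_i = 0 + 19*i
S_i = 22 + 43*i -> [22, 65, 108, 151, 194]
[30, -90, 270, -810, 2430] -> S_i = 30*-3^i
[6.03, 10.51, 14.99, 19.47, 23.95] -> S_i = 6.03 + 4.48*i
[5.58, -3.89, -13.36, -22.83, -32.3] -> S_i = 5.58 + -9.47*i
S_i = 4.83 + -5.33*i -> [4.83, -0.5, -5.83, -11.16, -16.49]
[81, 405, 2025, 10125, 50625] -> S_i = 81*5^i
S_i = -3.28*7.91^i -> [-3.28, -25.94, -205.22, -1623.32, -12840.44]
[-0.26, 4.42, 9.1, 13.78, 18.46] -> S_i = -0.26 + 4.68*i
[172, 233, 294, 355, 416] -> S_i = 172 + 61*i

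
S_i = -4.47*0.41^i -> [-4.47, -1.83, -0.75, -0.31, -0.13]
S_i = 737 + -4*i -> [737, 733, 729, 725, 721]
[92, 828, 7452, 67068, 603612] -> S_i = 92*9^i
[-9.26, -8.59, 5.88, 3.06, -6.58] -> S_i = Random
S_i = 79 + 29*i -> [79, 108, 137, 166, 195]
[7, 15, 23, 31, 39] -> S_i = 7 + 8*i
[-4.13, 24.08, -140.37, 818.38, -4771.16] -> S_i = -4.13*(-5.83)^i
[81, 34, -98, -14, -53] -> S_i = Random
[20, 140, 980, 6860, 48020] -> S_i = 20*7^i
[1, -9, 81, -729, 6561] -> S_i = 1*-9^i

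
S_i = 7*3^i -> [7, 21, 63, 189, 567]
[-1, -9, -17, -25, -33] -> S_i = -1 + -8*i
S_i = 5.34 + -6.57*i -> [5.34, -1.23, -7.8, -14.37, -20.94]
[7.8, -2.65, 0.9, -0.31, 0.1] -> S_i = 7.80*(-0.34)^i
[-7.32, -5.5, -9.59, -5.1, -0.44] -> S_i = Random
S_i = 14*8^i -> [14, 112, 896, 7168, 57344]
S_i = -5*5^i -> [-5, -25, -125, -625, -3125]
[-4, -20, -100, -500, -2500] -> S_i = -4*5^i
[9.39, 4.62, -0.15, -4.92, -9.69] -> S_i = 9.39 + -4.77*i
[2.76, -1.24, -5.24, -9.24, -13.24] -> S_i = 2.76 + -4.00*i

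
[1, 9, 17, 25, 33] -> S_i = 1 + 8*i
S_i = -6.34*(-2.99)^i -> [-6.34, 18.96, -56.68, 169.47, -506.73]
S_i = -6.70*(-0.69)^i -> [-6.7, 4.62, -3.19, 2.2, -1.52]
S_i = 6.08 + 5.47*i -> [6.08, 11.55, 17.02, 22.49, 27.96]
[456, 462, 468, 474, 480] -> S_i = 456 + 6*i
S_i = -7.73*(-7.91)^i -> [-7.73, 61.14, -483.65, 3825.68, -30261.15]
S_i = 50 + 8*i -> [50, 58, 66, 74, 82]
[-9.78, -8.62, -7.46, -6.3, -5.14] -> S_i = -9.78 + 1.16*i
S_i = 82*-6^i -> [82, -492, 2952, -17712, 106272]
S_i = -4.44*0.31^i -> [-4.44, -1.38, -0.43, -0.13, -0.04]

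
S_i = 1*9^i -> [1, 9, 81, 729, 6561]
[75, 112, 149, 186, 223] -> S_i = 75 + 37*i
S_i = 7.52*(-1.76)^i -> [7.52, -13.24, 23.29, -41.0, 72.16]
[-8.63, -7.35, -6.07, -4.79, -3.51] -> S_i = -8.63 + 1.28*i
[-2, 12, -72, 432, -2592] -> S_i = -2*-6^i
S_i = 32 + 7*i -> [32, 39, 46, 53, 60]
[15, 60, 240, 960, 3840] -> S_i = 15*4^i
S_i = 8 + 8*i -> [8, 16, 24, 32, 40]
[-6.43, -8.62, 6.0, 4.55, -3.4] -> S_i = Random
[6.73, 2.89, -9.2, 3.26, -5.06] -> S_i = Random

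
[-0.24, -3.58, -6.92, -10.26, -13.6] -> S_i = -0.24 + -3.34*i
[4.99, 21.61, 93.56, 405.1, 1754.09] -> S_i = 4.99*4.33^i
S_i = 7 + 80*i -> [7, 87, 167, 247, 327]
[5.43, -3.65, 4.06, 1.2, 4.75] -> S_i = Random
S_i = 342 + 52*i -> [342, 394, 446, 498, 550]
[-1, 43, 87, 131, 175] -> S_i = -1 + 44*i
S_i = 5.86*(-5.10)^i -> [5.86, -29.89, 152.42, -777.33, 3964.41]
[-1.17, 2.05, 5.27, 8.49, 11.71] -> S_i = -1.17 + 3.22*i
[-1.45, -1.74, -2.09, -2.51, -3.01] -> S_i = -1.45*1.20^i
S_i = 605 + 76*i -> [605, 681, 757, 833, 909]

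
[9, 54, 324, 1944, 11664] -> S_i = 9*6^i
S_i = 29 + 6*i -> [29, 35, 41, 47, 53]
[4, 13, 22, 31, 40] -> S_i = 4 + 9*i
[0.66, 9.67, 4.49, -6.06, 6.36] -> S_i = Random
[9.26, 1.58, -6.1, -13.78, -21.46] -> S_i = 9.26 + -7.68*i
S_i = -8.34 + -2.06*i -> [-8.34, -10.4, -12.46, -14.52, -16.58]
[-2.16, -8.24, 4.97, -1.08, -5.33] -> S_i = Random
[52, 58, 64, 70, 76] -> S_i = 52 + 6*i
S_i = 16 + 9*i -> [16, 25, 34, 43, 52]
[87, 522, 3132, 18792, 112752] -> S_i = 87*6^i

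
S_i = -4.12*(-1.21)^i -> [-4.12, 4.99, -6.03, 7.3, -8.83]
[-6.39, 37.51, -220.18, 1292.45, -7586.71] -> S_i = -6.39*(-5.87)^i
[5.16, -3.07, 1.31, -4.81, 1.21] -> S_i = Random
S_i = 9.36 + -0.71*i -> [9.36, 8.65, 7.94, 7.23, 6.52]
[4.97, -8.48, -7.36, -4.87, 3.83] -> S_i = Random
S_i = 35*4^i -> [35, 140, 560, 2240, 8960]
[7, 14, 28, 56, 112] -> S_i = 7*2^i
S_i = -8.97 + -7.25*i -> [-8.97, -16.22, -23.47, -30.72, -37.97]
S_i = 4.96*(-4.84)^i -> [4.96, -24.01, 116.19, -562.36, 2721.84]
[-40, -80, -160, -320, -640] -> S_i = -40*2^i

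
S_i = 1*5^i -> [1, 5, 25, 125, 625]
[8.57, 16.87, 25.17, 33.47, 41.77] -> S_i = 8.57 + 8.30*i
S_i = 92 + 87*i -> [92, 179, 266, 353, 440]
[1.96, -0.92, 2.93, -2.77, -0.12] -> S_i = Random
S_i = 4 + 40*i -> [4, 44, 84, 124, 164]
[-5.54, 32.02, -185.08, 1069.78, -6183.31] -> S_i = -5.54*(-5.78)^i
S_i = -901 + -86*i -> [-901, -987, -1073, -1159, -1245]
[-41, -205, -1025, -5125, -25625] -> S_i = -41*5^i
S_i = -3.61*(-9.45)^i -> [-3.61, 34.11, -322.38, 3046.51, -28789.52]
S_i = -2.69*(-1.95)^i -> [-2.69, 5.25, -10.23, 19.95, -38.89]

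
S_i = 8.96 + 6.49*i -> [8.96, 15.45, 21.94, 28.43, 34.92]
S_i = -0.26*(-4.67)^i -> [-0.26, 1.21, -5.67, 26.48, -123.66]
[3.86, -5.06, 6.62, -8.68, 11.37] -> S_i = 3.86*(-1.31)^i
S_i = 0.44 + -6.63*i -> [0.44, -6.19, -12.82, -19.45, -26.08]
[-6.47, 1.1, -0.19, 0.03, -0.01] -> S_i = -6.47*(-0.17)^i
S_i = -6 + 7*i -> [-6, 1, 8, 15, 22]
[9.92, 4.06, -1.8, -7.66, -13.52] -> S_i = 9.92 + -5.86*i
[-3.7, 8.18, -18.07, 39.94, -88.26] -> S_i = -3.70*(-2.21)^i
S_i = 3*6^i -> [3, 18, 108, 648, 3888]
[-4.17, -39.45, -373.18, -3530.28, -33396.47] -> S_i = -4.17*9.46^i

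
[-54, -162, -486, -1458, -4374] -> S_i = -54*3^i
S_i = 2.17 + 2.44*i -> [2.17, 4.61, 7.05, 9.49, 11.93]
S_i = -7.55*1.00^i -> [-7.55, -7.55, -7.55, -7.55, -7.55]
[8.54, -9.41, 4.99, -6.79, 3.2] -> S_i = Random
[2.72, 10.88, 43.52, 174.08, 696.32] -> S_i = 2.72*4.00^i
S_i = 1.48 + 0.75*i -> [1.48, 2.23, 2.98, 3.73, 4.48]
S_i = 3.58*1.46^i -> [3.58, 5.23, 7.63, 11.14, 16.27]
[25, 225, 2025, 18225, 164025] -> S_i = 25*9^i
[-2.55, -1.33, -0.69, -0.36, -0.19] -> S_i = -2.55*0.52^i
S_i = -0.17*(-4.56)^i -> [-0.17, 0.78, -3.53, 16.12, -73.5]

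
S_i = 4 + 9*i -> [4, 13, 22, 31, 40]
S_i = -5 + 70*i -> [-5, 65, 135, 205, 275]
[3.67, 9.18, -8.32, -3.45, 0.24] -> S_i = Random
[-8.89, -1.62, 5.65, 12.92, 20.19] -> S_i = -8.89 + 7.27*i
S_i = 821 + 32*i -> [821, 853, 885, 917, 949]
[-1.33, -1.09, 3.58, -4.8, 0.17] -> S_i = Random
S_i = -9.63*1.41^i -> [-9.63, -13.58, -19.15, -27.0, -38.06]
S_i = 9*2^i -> [9, 18, 36, 72, 144]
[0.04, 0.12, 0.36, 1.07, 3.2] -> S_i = 0.04*2.99^i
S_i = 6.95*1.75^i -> [6.95, 12.16, 21.28, 37.25, 65.18]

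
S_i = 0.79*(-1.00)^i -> [0.79, -0.79, 0.79, -0.79, 0.79]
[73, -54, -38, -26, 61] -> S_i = Random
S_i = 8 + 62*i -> [8, 70, 132, 194, 256]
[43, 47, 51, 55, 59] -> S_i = 43 + 4*i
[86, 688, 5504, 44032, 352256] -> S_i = 86*8^i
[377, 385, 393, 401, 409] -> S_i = 377 + 8*i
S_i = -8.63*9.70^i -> [-8.63, -83.71, -812.0, -7876.37, -76400.77]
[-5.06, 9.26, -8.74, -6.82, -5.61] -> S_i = Random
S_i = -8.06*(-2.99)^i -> [-8.06, 24.1, -72.06, 215.45, -644.2]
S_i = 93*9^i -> [93, 837, 7533, 67797, 610173]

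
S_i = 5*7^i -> [5, 35, 245, 1715, 12005]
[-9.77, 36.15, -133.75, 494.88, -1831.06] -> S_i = -9.77*(-3.70)^i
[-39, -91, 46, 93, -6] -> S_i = Random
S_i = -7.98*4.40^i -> [-7.98, -35.11, -154.49, -679.77, -2990.98]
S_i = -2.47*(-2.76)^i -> [-2.47, 6.82, -18.82, 51.93, -143.33]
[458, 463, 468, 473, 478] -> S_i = 458 + 5*i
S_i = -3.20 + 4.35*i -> [-3.2, 1.15, 5.5, 9.85, 14.2]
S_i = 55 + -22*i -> [55, 33, 11, -11, -33]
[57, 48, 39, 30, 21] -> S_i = 57 + -9*i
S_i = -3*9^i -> [-3, -27, -243, -2187, -19683]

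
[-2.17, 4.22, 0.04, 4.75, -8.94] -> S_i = Random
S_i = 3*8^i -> [3, 24, 192, 1536, 12288]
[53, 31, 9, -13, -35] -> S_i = 53 + -22*i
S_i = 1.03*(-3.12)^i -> [1.03, -3.21, 10.03, -31.28, 97.6]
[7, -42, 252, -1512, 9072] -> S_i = 7*-6^i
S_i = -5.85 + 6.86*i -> [-5.85, 1.01, 7.87, 14.73, 21.59]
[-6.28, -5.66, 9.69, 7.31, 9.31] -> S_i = Random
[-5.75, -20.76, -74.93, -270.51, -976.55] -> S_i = -5.75*3.61^i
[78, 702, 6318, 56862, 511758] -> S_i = 78*9^i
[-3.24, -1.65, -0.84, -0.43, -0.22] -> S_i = -3.24*0.51^i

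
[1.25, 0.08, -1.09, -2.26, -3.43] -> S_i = 1.25 + -1.17*i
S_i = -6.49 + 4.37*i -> [-6.49, -2.12, 2.25, 6.62, 10.99]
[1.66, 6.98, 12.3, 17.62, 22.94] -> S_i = 1.66 + 5.32*i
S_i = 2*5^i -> [2, 10, 50, 250, 1250]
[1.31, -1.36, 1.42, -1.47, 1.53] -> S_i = 1.31*(-1.04)^i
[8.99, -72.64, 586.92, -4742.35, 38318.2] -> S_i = 8.99*(-8.08)^i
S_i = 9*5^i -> [9, 45, 225, 1125, 5625]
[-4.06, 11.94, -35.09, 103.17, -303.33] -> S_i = -4.06*(-2.94)^i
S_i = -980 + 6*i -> [-980, -974, -968, -962, -956]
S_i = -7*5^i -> [-7, -35, -175, -875, -4375]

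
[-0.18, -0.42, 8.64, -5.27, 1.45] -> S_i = Random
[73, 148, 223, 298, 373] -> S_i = 73 + 75*i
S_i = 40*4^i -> [40, 160, 640, 2560, 10240]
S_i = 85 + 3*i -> [85, 88, 91, 94, 97]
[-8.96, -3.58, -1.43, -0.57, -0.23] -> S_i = -8.96*0.40^i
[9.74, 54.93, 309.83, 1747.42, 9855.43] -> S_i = 9.74*5.64^i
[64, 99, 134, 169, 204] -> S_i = 64 + 35*i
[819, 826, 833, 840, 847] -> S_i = 819 + 7*i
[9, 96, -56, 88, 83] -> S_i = Random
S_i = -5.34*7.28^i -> [-5.34, -38.88, -283.01, -2060.32, -14999.15]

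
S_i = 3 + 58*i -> [3, 61, 119, 177, 235]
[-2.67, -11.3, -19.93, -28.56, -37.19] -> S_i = -2.67 + -8.63*i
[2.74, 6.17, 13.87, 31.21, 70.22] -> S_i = 2.74*2.25^i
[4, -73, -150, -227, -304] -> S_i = 4 + -77*i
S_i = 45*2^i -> [45, 90, 180, 360, 720]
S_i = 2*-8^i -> [2, -16, 128, -1024, 8192]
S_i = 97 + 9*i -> [97, 106, 115, 124, 133]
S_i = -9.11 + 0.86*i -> [-9.11, -8.25, -7.39, -6.53, -5.67]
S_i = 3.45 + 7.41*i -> [3.45, 10.86, 18.27, 25.68, 33.09]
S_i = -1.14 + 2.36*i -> [-1.14, 1.22, 3.58, 5.94, 8.3]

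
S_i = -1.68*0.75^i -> [-1.68, -1.26, -0.94, -0.71, -0.53]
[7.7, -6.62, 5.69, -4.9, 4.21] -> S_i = 7.70*(-0.86)^i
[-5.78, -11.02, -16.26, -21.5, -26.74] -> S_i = -5.78 + -5.24*i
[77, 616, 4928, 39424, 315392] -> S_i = 77*8^i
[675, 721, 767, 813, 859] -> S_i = 675 + 46*i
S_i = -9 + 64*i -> [-9, 55, 119, 183, 247]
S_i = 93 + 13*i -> [93, 106, 119, 132, 145]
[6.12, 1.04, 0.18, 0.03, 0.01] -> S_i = 6.12*0.17^i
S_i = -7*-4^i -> [-7, 28, -112, 448, -1792]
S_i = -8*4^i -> [-8, -32, -128, -512, -2048]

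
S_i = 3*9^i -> [3, 27, 243, 2187, 19683]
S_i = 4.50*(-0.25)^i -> [4.5, -1.12, 0.28, -0.07, 0.02]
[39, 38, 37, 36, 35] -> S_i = 39 + -1*i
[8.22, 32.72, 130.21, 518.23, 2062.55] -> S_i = 8.22*3.98^i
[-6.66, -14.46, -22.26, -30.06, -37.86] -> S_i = -6.66 + -7.80*i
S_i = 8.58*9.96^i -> [8.58, 85.46, 851.15, 8477.45, 84435.41]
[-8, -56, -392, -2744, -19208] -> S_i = -8*7^i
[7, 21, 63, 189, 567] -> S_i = 7*3^i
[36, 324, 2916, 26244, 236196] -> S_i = 36*9^i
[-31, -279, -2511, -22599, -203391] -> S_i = -31*9^i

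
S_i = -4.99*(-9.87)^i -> [-4.99, 49.25, -486.11, 4797.91, -47355.36]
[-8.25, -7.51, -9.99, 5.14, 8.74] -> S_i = Random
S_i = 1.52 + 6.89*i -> [1.52, 8.41, 15.3, 22.19, 29.08]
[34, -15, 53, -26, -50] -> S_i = Random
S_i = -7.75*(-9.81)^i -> [-7.75, 76.03, -745.83, 7316.59, -71775.75]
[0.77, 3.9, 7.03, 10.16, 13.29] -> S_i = 0.77 + 3.13*i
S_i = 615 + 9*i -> [615, 624, 633, 642, 651]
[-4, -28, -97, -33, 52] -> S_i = Random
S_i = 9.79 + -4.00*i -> [9.79, 5.79, 1.79, -2.21, -6.21]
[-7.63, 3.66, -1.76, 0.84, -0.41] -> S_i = -7.63*(-0.48)^i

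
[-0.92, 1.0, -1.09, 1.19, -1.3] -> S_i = -0.92*(-1.09)^i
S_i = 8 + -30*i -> [8, -22, -52, -82, -112]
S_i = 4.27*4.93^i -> [4.27, 21.05, 103.78, 511.64, 2522.41]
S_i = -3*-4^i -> [-3, 12, -48, 192, -768]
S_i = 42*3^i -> [42, 126, 378, 1134, 3402]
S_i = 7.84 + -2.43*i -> [7.84, 5.41, 2.98, 0.55, -1.88]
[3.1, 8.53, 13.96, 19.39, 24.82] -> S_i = 3.10 + 5.43*i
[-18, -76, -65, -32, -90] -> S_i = Random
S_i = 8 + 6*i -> [8, 14, 20, 26, 32]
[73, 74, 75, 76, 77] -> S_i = 73 + 1*i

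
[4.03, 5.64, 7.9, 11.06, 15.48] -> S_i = 4.03*1.40^i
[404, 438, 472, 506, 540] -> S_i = 404 + 34*i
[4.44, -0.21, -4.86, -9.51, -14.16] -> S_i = 4.44 + -4.65*i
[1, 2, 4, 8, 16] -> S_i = 1*2^i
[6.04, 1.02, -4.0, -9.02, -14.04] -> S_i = 6.04 + -5.02*i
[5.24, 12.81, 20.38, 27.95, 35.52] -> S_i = 5.24 + 7.57*i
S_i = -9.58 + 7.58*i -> [-9.58, -2.0, 5.58, 13.16, 20.74]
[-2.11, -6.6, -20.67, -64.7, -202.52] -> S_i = -2.11*3.13^i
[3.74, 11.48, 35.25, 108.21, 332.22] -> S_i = 3.74*3.07^i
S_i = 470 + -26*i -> [470, 444, 418, 392, 366]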